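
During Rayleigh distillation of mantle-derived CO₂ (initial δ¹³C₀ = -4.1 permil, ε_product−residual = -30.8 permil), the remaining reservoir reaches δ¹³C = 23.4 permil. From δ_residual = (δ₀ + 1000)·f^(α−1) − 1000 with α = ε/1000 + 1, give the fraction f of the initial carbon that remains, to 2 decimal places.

0.41

α − 1 = ε/1000 = -0.0308
(δ_res + 1000)/(δ₀ + 1000) = (23.4 + 1000)/(-4.1 + 1000) = 1023.4/995.9 = 1.027613
f = 1.027613^(1/-0.0308) = exp(ln(1.027613)/-0.0308) = exp(0.02724/-0.0308)
f = exp(-0.8844) = 0.4130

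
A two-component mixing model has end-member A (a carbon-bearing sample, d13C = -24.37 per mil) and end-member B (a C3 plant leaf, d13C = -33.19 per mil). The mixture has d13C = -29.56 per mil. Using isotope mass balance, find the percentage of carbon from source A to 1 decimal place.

41.2%

δ_mix = f_A·δ_A + (1 − f_A)·δ_B  ⇒  f_A = (δ_mix − δ_B)/(δ_A − δ_B)
f_A = (-29.56 − (-33.19)) / (-24.37 − (-33.19))
f_A = 3.63 / 8.82 = 0.4116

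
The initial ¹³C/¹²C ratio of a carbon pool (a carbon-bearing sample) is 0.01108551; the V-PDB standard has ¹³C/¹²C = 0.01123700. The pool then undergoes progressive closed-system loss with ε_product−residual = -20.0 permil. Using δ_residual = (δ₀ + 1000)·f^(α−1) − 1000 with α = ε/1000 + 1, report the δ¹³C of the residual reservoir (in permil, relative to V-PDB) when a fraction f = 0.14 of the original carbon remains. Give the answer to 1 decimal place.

δ₀ = (0.01108551/0.01123700 − 1)×1000 = (0.986519 − 1)×1000 = -13.481 permil
α − 1 = ε/1000 = -0.0200
f^(α−1) = 0.14^(-0.0200) = 1.040106
δ_res = (-13.481 + 1000) × 1.040106 − 1000 = 1026.084 − 1000 = 26.08 permil

26.1 permil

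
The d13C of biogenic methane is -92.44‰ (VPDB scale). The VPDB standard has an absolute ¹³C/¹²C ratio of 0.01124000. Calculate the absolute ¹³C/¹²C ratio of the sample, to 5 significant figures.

R_sample = R_standard × (d13C/1000 + 1)
R_sample = 0.01124000 × (-92.44/1000 + 1) = 0.01124000 × 0.907560
R_sample = 0.0102010

0.010201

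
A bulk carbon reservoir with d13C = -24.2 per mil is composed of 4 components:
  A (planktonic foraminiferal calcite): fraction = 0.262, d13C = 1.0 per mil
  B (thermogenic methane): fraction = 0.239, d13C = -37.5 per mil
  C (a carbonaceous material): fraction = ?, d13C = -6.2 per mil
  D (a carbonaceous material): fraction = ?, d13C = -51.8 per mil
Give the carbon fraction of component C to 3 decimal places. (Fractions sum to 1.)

0.227

Let f_C and f_D be the unknown fractions; fractions sum to 1 so f_C + f_D = 0.499.
Mass balance: Σ fᵢ·δᵢ = δ_bulk ⇒ f_C·(-6.2) + f_D·(-51.8) = -24.2 − (-8.700) = -15.499
Substitute f_D = 0.499 − f_C:
f_C·(-6.2 − -51.8) = -15.499 − 0.499×(-51.8) = 10.349
f_C = 10.349 / 45.6 = 0.2269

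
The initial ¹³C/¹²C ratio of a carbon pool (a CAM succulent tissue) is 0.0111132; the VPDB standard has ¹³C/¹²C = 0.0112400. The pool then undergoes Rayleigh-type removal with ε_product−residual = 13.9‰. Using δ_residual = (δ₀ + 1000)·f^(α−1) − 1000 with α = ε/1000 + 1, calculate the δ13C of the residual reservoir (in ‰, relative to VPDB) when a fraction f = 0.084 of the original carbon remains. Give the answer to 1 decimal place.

δ₀ = (0.0111132/0.0112400 − 1)×1000 = (0.988719 − 1)×1000 = -11.281‰
α − 1 = ε/1000 = 0.0139
f^(α−1) = 0.084^(0.0139) = 0.966157
δ_res = (-11.281 + 1000) × 0.966157 − 1000 = 955.257 − 1000 = -44.74‰

-44.7‰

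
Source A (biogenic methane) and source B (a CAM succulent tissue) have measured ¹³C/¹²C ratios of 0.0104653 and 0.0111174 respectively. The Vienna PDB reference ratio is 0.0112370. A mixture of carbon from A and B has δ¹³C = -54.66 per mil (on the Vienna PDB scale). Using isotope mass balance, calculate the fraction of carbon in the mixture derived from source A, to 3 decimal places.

0.758

δ_A = (0.0104653/0.0112370 − 1)×1000 = (0.931325 − 1)×1000 = -68.675 per mil
δ_B = (0.0111174/0.0112370 − 1)×1000 = (0.989357 − 1)×1000 = -10.643 per mil
f_A = (δ_mix − δ_B)/(δ_A − δ_B) = (-54.66 − (-10.643))/(-68.675 − (-10.643))
f_A = -44.017 / -58.032 = 0.7585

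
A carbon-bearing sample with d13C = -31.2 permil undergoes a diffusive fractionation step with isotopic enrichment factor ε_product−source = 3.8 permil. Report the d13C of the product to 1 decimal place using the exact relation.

-27.5 permil

Exactly, δ_product = (δ_source + 1000)·(ε/1000 + 1) − 1000.
δ_product = (-31.2 + 1000) × (3.8/1000 + 1) − 1000
δ_product = -27.52 permil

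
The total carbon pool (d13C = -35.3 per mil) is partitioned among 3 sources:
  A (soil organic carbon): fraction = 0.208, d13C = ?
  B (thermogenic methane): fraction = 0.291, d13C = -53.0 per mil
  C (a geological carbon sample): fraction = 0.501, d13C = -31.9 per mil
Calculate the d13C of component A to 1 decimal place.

Isotope mass balance: δ_bulk = Σ fᵢ·δᵢ.
-35.3 = 0.208×δ_A + 0.291×(-53.0) + 0.501×(-31.9)
0.208·δ_A = -35.3 − (-31.405) = -3.895
δ_A = -3.895 / 0.208 = -18.73 per mil

-18.7 per mil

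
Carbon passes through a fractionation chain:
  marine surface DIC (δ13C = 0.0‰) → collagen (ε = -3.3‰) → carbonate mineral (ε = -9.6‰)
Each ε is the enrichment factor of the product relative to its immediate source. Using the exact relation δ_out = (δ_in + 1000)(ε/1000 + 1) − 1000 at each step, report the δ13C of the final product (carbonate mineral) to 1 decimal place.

step 1: δ = (-0.00 + 1000)·(-3.3/1000 + 1) − 1000 = -3.30‰
step 2: δ = (-3.30 + 1000)·(-9.6/1000 + 1) − 1000 = -12.87‰

-12.9‰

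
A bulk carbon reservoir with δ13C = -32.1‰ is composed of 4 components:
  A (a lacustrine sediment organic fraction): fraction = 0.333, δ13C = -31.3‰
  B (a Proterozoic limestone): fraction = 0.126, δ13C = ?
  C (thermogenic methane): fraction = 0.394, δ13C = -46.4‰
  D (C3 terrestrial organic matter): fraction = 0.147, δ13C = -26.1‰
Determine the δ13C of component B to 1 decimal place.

Isotope mass balance: δ_bulk = Σ fᵢ·δᵢ.
-32.1 = 0.333×(-31.3) + 0.126×δ_B + 0.394×(-46.4) + 0.147×(-26.1)
0.126·δ_B = -32.1 − (-32.541) = 0.441
δ_B = 0.441 / 0.126 = 3.50‰

3.5‰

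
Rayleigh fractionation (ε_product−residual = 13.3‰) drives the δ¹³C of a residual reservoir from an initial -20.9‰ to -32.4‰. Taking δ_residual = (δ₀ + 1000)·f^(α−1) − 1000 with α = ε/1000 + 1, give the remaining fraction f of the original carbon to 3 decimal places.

α − 1 = ε/1000 = 0.0133
(δ_res + 1000)/(δ₀ + 1000) = (-32.4 + 1000)/(-20.9 + 1000) = 967.6/979.1 = 0.988255
f = 0.988255^(1/0.0133) = exp(ln(0.988255)/0.0133) = exp(-0.01182/0.0133)
f = exp(-0.8883) = 0.4113

0.411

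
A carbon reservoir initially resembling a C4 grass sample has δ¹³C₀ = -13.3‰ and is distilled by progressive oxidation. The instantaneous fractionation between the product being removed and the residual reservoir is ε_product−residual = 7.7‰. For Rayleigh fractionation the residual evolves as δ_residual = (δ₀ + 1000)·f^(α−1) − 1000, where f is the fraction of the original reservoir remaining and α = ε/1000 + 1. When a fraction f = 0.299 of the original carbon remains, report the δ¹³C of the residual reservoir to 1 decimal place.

-22.4‰

Rayleigh residual: δ_res = (δ₀ + 1000)·f^(α−1) − 1000
α = ε/1000 + 1 = 1.00770, so α − 1 = 0.00770
f^(α−1) = 0.299^(0.00770) = 0.990747
δ_res = (-13.3 + 1000) × 0.990747 − 1000 = 977.570 − 1000 = -22.43‰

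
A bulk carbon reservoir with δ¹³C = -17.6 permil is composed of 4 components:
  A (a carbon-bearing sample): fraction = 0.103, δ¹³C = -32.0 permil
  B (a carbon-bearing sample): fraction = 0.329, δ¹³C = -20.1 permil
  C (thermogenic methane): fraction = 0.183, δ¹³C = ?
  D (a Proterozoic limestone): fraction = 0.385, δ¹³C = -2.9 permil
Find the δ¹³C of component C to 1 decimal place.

-35.9 permil

Isotope mass balance: δ_bulk = Σ fᵢ·δᵢ.
-17.6 = 0.103×(-32.0) + 0.329×(-20.1) + 0.183×δ_C + 0.385×(-2.9)
0.183·δ_C = -17.6 − (-11.025) = -6.575
δ_C = -6.575 / 0.183 = -35.93 permil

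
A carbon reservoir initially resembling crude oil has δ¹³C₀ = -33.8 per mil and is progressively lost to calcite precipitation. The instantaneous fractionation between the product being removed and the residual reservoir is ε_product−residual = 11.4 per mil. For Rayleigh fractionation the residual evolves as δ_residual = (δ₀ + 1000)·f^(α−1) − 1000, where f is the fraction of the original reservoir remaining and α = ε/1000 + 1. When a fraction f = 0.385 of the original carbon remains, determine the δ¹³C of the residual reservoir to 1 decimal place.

Rayleigh residual: δ_res = (δ₀ + 1000)·f^(α−1) − 1000
α = ε/1000 + 1 = 1.01140, so α − 1 = 0.01140
f^(α−1) = 0.385^(0.01140) = 0.989178
δ_res = (-33.8 + 1000) × 0.989178 − 1000 = 955.743 − 1000 = -44.26 per mil

-44.3 per mil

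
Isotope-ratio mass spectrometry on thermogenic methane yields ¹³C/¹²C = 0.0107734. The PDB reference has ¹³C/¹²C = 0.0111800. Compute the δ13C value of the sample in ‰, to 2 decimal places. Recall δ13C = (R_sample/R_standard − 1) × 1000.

-36.37‰

δ13C = (R_sample / R_standard − 1) × 1000
R_sample / R_standard = 0.0107734 / 0.0111800 = 0.963631
δ13C = (0.963631 − 1) × 1000 = -36.369‰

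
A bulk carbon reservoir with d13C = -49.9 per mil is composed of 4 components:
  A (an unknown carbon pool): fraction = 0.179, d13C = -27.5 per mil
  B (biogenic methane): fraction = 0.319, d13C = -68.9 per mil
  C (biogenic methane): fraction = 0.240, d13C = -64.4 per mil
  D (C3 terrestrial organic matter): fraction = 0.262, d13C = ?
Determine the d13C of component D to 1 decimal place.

-28.8 per mil

Isotope mass balance: δ_bulk = Σ fᵢ·δᵢ.
-49.9 = 0.179×(-27.5) + 0.319×(-68.9) + 0.240×(-64.4) + 0.262×δ_D
0.262·δ_D = -49.9 − (-42.358) = -7.542
δ_D = -7.542 / 0.262 = -28.79 per mil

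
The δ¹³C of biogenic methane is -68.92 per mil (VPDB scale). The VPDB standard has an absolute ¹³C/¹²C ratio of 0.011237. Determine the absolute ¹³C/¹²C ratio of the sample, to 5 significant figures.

0.010463

R_sample = R_standard × (δ¹³C/1000 + 1)
R_sample = 0.011237 × (-68.92/1000 + 1) = 0.011237 × 0.931080
R_sample = 0.0104625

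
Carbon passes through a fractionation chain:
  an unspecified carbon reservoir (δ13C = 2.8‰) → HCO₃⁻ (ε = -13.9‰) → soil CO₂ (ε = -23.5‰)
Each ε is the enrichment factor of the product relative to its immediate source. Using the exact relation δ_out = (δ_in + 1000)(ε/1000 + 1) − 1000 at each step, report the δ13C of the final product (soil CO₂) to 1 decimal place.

step 1: δ = (2.80 + 1000)·(-13.9/1000 + 1) − 1000 = -11.14‰
step 2: δ = (-11.14 + 1000)·(-23.5/1000 + 1) − 1000 = -34.38‰

-34.4‰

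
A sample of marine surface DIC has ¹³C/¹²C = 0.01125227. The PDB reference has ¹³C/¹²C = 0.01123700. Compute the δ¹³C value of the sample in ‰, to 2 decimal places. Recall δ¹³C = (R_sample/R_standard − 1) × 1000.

1.36‰

δ¹³C = (R_sample / R_standard − 1) × 1000
R_sample / R_standard = 0.01125227 / 0.01123700 = 1.001359
δ¹³C = (1.001359 − 1) × 1000 = 1.359‰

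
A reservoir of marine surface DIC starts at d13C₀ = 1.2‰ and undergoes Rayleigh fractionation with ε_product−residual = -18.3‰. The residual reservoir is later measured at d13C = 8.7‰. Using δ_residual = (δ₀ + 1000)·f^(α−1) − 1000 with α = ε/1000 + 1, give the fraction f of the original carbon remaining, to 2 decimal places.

0.67

α − 1 = ε/1000 = -0.0183
(δ_res + 1000)/(δ₀ + 1000) = (8.7 + 1000)/(1.2 + 1000) = 1008.7/1001.2 = 1.007491
f = 1.007491^(1/-0.0183) = exp(ln(1.007491)/-0.0183) = exp(0.00746/-0.0183)
f = exp(-0.4078) = 0.6651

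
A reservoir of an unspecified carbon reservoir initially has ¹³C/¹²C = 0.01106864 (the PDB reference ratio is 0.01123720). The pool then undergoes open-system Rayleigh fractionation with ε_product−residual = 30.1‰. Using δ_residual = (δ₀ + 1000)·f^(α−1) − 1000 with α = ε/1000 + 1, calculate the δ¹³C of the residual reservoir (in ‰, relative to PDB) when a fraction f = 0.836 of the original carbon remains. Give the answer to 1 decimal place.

-20.3‰

δ₀ = (0.01106864/0.01123720 − 1)×1000 = (0.985000 − 1)×1000 = -15.000‰
α − 1 = ε/1000 = 0.0301
f^(α−1) = 0.836^(0.0301) = 0.994623
δ_res = (-15.000 + 1000) × 0.994623 − 1000 = 979.703 − 1000 = -20.30‰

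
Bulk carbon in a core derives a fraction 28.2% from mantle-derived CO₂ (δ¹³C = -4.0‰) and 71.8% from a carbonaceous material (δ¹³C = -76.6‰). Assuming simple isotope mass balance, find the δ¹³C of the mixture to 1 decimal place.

δ_mix = f_A·δ_A + f_B·δ_B
δ_mix = 0.282 × (-4.0) + 0.718 × (-76.6)
δ_mix = -1.13 + -55.00 = -56.13‰

-56.1‰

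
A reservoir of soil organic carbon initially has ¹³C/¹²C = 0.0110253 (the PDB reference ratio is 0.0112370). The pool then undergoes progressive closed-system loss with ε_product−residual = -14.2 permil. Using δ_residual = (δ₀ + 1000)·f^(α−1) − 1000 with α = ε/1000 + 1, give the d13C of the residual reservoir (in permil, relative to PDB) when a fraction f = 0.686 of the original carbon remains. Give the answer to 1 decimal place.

-13.6 permil

δ₀ = (0.0110253/0.0112370 − 1)×1000 = (0.981160 − 1)×1000 = -18.840 permil
α − 1 = ε/1000 = -0.0142
f^(α−1) = 0.686^(-0.0142) = 1.005366
δ_res = (-18.840 + 1000) × 1.005366 − 1000 = 986.425 − 1000 = -13.57 permil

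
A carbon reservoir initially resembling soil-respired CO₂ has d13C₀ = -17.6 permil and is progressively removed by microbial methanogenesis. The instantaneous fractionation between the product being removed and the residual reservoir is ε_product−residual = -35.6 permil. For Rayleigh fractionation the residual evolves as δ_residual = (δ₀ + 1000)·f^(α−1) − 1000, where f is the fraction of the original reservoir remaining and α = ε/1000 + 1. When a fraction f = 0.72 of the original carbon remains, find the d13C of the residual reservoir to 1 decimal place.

-6.0 permil

Rayleigh residual: δ_res = (δ₀ + 1000)·f^(α−1) − 1000
α = ε/1000 + 1 = 0.96440, so α − 1 = -0.03560
f^(α−1) = 0.72^(-0.03560) = 1.011763
δ_res = (-17.6 + 1000) × 1.011763 − 1000 = 993.956 − 1000 = -6.04 permil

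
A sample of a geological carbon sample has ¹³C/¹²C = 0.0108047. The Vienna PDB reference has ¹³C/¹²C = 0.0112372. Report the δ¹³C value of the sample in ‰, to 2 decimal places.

δ¹³C = (R_sample / R_standard − 1) × 1000
R_sample / R_standard = 0.0108047 / 0.0112372 = 0.961512
δ¹³C = (0.961512 − 1) × 1000 = -38.488‰

-38.49‰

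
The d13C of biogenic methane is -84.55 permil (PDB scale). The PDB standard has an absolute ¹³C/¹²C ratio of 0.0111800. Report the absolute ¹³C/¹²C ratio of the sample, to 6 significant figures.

0.0102347

R_sample = R_standard × (d13C/1000 + 1)
R_sample = 0.0111800 × (-84.55/1000 + 1) = 0.0111800 × 0.915450
R_sample = 0.0102347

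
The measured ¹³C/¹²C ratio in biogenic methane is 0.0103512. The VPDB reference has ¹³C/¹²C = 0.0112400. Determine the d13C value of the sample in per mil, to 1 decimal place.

-79.1 per mil

d13C = (R_sample / R_standard − 1) × 1000
R_sample / R_standard = 0.0103512 / 0.0112400 = 0.920925
d13C = (0.920925 − 1) × 1000 = -79.07 per mil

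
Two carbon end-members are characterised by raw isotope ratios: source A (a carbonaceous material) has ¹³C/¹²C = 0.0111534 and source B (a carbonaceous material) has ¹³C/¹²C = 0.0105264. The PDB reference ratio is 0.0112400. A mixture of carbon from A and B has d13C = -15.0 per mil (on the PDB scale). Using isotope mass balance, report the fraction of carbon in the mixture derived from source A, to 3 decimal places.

0.869

δ_A = (0.0111534/0.0112400 − 1)×1000 = (0.992295 − 1)×1000 = -7.705 per mil
δ_B = (0.0105264/0.0112400 − 1)×1000 = (0.936512 − 1)×1000 = -63.488 per mil
f_A = (δ_mix − δ_B)/(δ_A − δ_B) = (-15.0 − (-63.488))/(-7.705 − (-63.488))
f_A = 48.488 / 55.783 = 0.8692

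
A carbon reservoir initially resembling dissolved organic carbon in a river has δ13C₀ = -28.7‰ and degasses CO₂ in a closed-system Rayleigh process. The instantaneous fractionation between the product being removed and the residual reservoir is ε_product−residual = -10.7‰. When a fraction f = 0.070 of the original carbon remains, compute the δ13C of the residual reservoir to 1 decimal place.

Rayleigh residual: δ_res = (δ₀ + 1000)·f^(α−1) − 1000
α = ε/1000 + 1 = 0.98930, so α − 1 = -0.01070
f^(α−1) = 0.070^(-0.01070) = 1.028863
δ_res = (-28.7 + 1000) × 1.028863 − 1000 = 999.334 − 1000 = -0.67‰

-0.7‰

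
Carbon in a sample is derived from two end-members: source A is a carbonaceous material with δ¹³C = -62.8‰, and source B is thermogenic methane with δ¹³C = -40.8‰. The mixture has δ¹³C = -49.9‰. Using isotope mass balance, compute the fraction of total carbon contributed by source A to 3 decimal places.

δ_mix = f_A·δ_A + (1 − f_A)·δ_B  ⇒  f_A = (δ_mix − δ_B)/(δ_A − δ_B)
f_A = (-49.9 − (-40.8)) / (-62.8 − (-40.8))
f_A = -9.1 / -22.0 = 0.4136

0.414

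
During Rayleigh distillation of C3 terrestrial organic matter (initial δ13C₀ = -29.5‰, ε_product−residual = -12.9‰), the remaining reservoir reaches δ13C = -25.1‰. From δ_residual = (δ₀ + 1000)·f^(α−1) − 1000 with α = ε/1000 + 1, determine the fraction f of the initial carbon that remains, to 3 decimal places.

α − 1 = ε/1000 = -0.0129
(δ_res + 1000)/(δ₀ + 1000) = (-25.1 + 1000)/(-29.5 + 1000) = 974.9/970.5 = 1.004534
f = 1.004534^(1/-0.0129) = exp(ln(1.004534)/-0.0129) = exp(0.00452/-0.0129)
f = exp(-0.3507) = 0.7042

0.704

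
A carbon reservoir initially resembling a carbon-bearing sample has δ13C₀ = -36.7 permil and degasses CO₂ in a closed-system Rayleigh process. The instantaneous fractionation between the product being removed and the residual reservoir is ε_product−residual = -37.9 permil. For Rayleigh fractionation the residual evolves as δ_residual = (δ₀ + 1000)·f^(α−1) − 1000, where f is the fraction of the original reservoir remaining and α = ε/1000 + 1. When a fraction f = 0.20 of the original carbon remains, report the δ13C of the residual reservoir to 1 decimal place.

23.9 permil

Rayleigh residual: δ_res = (δ₀ + 1000)·f^(α−1) − 1000
α = ε/1000 + 1 = 0.96210, so α − 1 = -0.03790
f^(α−1) = 0.20^(-0.03790) = 1.062896
δ_res = (-36.7 + 1000) × 1.062896 − 1000 = 1023.888 − 1000 = 23.89 permil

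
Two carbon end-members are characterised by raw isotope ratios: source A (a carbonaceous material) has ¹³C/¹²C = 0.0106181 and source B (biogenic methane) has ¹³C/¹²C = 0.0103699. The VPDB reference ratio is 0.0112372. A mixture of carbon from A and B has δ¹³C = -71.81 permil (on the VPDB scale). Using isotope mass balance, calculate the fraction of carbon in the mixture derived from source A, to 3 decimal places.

0.243

δ_A = (0.0106181/0.0112372 − 1)×1000 = (0.944906 − 1)×1000 = -55.094 permil
δ_B = (0.0103699/0.0112372 − 1)×1000 = (0.922819 − 1)×1000 = -77.181 permil
f_A = (δ_mix − δ_B)/(δ_A − δ_B) = (-71.81 − (-77.181))/(-55.094 − (-77.181))
f_A = 5.371 / 22.087 = 0.2432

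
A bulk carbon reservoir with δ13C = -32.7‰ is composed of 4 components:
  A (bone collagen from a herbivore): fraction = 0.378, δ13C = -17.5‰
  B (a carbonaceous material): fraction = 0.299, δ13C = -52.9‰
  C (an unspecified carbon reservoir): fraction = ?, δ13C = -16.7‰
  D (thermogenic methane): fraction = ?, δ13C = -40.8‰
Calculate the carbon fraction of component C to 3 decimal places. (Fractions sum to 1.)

0.121

Let f_C and f_D be the unknown fractions; fractions sum to 1 so f_C + f_D = 0.323.
Mass balance: Σ fᵢ·δᵢ = δ_bulk ⇒ f_C·(-16.7) + f_D·(-40.8) = -32.7 − (-22.432) = -10.268
Substitute f_D = 0.323 − f_C:
f_C·(-16.7 − -40.8) = -10.268 − 0.323×(-40.8) = 2.910
f_C = 2.910 / 24.1 = 0.1208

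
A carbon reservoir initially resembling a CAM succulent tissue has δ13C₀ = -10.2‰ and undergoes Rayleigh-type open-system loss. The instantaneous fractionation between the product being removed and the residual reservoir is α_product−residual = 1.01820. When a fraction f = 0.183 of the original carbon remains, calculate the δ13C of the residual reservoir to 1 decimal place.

-40.3‰

Rayleigh residual: δ_res = (δ₀ + 1000)·f^(α−1) − 1000
α − 1 = 0.01820
f^(α−1) = 0.183^(0.01820) = 0.969564
δ_res = (-10.2 + 1000) × 0.969564 − 1000 = 959.675 − 1000 = -40.33‰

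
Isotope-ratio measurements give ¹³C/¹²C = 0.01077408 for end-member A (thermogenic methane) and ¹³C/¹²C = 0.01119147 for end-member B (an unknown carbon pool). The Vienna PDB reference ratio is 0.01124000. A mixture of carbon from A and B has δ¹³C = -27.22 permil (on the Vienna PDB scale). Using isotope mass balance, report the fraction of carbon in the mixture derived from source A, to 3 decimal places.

δ_A = (0.01077408/0.01124000 − 1)×1000 = (0.958548 − 1)×1000 = -41.452 permil
δ_B = (0.01119147/0.01124000 − 1)×1000 = (0.995682 − 1)×1000 = -4.318 permil
f_A = (δ_mix − δ_B)/(δ_A − δ_B) = (-27.22 − (-4.318))/(-41.452 − (-4.318))
f_A = -22.902 / -37.134 = 0.6167

0.617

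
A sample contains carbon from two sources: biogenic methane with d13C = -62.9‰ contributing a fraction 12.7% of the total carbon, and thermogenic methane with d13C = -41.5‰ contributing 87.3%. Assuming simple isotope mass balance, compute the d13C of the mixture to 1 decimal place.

-44.2‰

δ_mix = f_A·δ_A + f_B·δ_B
δ_mix = 0.127 × (-62.9) + 0.873 × (-41.5)
δ_mix = -7.99 + -36.23 = -44.22‰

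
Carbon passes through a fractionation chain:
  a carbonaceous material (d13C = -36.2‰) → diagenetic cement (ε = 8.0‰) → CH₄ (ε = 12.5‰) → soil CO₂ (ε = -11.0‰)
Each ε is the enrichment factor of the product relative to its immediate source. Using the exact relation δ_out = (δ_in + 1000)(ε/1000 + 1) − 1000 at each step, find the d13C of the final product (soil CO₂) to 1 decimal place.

step 1: δ = (-36.20 + 1000)·(8.0/1000 + 1) − 1000 = -28.49‰
step 2: δ = (-28.49 + 1000)·(12.5/1000 + 1) − 1000 = -16.35‰
step 3: δ = (-16.35 + 1000)·(-11.0/1000 + 1) − 1000 = -27.17‰

-27.2‰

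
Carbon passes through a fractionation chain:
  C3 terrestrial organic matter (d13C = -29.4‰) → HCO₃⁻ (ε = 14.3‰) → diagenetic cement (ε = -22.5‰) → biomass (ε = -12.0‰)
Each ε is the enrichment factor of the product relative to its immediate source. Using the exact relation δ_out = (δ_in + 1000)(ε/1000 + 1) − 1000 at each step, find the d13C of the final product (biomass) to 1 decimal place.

-49.2‰

step 1: δ = (-29.40 + 1000)·(14.3/1000 + 1) − 1000 = -15.52‰
step 2: δ = (-15.52 + 1000)·(-22.5/1000 + 1) − 1000 = -37.67‰
step 3: δ = (-37.67 + 1000)·(-12.0/1000 + 1) − 1000 = -49.22‰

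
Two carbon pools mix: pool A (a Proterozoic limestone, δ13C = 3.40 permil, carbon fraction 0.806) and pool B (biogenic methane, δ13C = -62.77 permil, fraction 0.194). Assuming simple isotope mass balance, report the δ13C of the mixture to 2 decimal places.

δ_mix = f_A·δ_A + f_B·δ_B
δ_mix = 0.806 × (3.40) + 0.194 × (-62.77)
δ_mix = 2.740 + -12.177 = -9.437 permil

-9.44 permil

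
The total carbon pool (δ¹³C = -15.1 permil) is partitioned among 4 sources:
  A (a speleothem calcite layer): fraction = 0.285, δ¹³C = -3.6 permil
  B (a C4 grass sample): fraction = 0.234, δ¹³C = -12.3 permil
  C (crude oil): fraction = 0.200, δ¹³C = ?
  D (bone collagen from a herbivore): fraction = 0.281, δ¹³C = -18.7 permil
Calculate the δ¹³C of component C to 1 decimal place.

-29.7 permil

Isotope mass balance: δ_bulk = Σ fᵢ·δᵢ.
-15.1 = 0.285×(-3.6) + 0.234×(-12.3) + 0.200×δ_C + 0.281×(-18.7)
0.200·δ_C = -15.1 − (-9.159) = -5.941
δ_C = -5.941 / 0.200 = -29.71 permil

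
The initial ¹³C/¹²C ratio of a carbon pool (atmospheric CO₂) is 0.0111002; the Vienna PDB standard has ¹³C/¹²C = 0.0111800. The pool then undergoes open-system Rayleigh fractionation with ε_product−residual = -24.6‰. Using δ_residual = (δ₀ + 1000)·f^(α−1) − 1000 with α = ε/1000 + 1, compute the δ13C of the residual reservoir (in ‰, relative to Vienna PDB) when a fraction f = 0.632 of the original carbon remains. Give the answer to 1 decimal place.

δ₀ = (0.0111002/0.0111800 − 1)×1000 = (0.992862 − 1)×1000 = -7.138‰
α − 1 = ε/1000 = -0.0246
f^(α−1) = 0.632^(-0.0246) = 1.011352
δ_res = (-7.138 + 1000) × 1.011352 − 1000 = 1004.133 − 1000 = 4.13‰

4.1‰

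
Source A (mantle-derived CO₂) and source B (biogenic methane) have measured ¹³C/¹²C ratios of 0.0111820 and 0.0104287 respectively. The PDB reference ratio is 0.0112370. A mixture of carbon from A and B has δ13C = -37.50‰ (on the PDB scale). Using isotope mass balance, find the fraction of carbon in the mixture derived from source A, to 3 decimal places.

δ_A = (0.0111820/0.0112370 − 1)×1000 = (0.995105 − 1)×1000 = -4.895‰
δ_B = (0.0104287/0.0112370 − 1)×1000 = (0.928068 − 1)×1000 = -71.932‰
f_A = (δ_mix − δ_B)/(δ_A − δ_B) = (-37.50 − (-71.932))/(-4.895 − (-71.932))
f_A = 34.432 / 67.037 = 0.5136

0.514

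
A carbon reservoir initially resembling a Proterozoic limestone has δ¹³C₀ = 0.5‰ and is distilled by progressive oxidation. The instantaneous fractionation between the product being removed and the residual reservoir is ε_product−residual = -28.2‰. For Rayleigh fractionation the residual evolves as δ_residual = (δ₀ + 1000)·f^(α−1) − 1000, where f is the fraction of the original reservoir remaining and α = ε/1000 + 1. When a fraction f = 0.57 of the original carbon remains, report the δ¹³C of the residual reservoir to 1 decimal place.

16.5‰

Rayleigh residual: δ_res = (δ₀ + 1000)·f^(α−1) − 1000
α = ε/1000 + 1 = 0.97180, so α − 1 = -0.02820
f^(α−1) = 0.57^(-0.02820) = 1.015978
δ_res = (0.5 + 1000) × 1.015978 − 1000 = 1016.486 − 1000 = 16.49‰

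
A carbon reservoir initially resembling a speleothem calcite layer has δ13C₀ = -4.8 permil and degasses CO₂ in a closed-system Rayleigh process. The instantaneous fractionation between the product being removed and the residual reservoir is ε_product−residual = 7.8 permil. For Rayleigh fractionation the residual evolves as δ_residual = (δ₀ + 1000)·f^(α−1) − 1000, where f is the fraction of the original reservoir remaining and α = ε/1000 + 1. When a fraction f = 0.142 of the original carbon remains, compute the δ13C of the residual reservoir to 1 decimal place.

Rayleigh residual: δ_res = (δ₀ + 1000)·f^(α−1) − 1000
α = ε/1000 + 1 = 1.00780, so α − 1 = 0.00780
f^(α−1) = 0.142^(0.00780) = 0.984890
δ_res = (-4.8 + 1000) × 0.984890 − 1000 = 980.163 − 1000 = -19.84 permil

-19.8 permil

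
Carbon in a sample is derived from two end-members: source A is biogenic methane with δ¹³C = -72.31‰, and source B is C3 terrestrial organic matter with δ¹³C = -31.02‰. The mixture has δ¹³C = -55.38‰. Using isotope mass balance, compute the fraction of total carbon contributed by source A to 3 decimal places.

0.590

δ_mix = f_A·δ_A + (1 − f_A)·δ_B  ⇒  f_A = (δ_mix − δ_B)/(δ_A − δ_B)
f_A = (-55.38 − (-31.02)) / (-72.31 − (-31.02))
f_A = -24.36 / -41.29 = 0.5900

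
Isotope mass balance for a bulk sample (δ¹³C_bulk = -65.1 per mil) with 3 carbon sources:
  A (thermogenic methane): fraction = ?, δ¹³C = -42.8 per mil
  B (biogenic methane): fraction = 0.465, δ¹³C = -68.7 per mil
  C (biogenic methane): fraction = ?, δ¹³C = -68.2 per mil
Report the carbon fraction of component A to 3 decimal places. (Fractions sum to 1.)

0.131

Let f_A and f_C be the unknown fractions; fractions sum to 1 so f_A + f_C = 0.535.
Mass balance: Σ fᵢ·δᵢ = δ_bulk ⇒ f_A·(-42.8) + f_C·(-68.2) = -65.1 − (-31.946) = -33.154
Substitute f_C = 0.535 − f_A:
f_A·(-42.8 − -68.2) = -33.154 − 0.535×(-68.2) = 3.333
f_A = 3.333 / 25.4 = 0.1312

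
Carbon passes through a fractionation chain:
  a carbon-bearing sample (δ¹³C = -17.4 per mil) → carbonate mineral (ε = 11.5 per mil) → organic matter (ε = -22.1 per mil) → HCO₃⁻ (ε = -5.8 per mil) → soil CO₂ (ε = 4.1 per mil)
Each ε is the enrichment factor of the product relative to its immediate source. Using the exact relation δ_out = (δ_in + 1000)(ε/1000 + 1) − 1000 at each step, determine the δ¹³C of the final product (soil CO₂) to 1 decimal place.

step 1: δ = (-17.40 + 1000)·(11.5/1000 + 1) − 1000 = -6.10 per mil
step 2: δ = (-6.10 + 1000)·(-22.1/1000 + 1) − 1000 = -28.07 per mil
step 3: δ = (-28.07 + 1000)·(-5.8/1000 + 1) − 1000 = -33.70 per mil
step 4: δ = (-33.70 + 1000)·(4.1/1000 + 1) − 1000 = -29.74 per mil

-29.7 per mil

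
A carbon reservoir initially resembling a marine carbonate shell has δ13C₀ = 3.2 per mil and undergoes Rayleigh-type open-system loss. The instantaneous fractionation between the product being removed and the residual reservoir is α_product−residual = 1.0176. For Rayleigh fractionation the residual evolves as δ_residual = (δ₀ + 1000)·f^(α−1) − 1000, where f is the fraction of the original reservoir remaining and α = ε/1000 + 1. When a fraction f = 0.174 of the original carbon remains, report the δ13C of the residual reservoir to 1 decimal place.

Rayleigh residual: δ_res = (δ₀ + 1000)·f^(α−1) − 1000
α − 1 = 0.01760
f^(α−1) = 0.174^(0.01760) = 0.969692
δ_res = (3.2 + 1000) × 0.969692 − 1000 = 972.795 − 1000 = -27.21 per mil

-27.2 per mil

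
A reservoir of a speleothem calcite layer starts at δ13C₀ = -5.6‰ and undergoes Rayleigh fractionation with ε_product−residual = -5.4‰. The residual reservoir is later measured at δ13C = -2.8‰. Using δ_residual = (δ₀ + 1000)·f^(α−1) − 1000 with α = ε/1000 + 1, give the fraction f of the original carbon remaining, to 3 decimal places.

0.594

α − 1 = ε/1000 = -0.0054
(δ_res + 1000)/(δ₀ + 1000) = (-2.8 + 1000)/(-5.6 + 1000) = 997.2/994.4 = 1.002816
f = 1.002816^(1/-0.0054) = exp(ln(1.002816)/-0.0054) = exp(0.00281/-0.0054)
f = exp(-0.5207) = 0.5941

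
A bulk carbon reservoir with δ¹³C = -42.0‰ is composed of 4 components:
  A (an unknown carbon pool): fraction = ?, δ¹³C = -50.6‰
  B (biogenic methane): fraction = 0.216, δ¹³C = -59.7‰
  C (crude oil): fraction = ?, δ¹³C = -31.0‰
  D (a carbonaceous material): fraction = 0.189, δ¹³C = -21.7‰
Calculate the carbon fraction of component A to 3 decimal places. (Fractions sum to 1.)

Let f_A and f_C be the unknown fractions; fractions sum to 1 so f_A + f_C = 0.595.
Mass balance: Σ fᵢ·δᵢ = δ_bulk ⇒ f_A·(-50.6) + f_C·(-31.0) = -42.0 − (-16.997) = -25.003
Substitute f_C = 0.595 − f_A:
f_A·(-50.6 − -31.0) = -25.003 − 0.595×(-31.0) = -6.558
f_A = -6.558 / -19.6 = 0.3346

0.335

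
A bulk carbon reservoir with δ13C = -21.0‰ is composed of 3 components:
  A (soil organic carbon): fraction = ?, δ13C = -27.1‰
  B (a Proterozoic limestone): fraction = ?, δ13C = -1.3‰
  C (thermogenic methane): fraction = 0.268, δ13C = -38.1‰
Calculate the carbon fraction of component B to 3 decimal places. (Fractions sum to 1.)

Let f_B and f_A be the unknown fractions; fractions sum to 1 so f_B + f_A = 0.732.
Mass balance: Σ fᵢ·δᵢ = δ_bulk ⇒ f_B·(-1.3) + f_A·(-27.1) = -21.0 − (-10.211) = -10.789
Substitute f_A = 0.732 − f_B:
f_B·(-1.3 − -27.1) = -10.789 − 0.732×(-27.1) = 9.048
f_B = 9.048 / 25.8 = 0.3507

0.351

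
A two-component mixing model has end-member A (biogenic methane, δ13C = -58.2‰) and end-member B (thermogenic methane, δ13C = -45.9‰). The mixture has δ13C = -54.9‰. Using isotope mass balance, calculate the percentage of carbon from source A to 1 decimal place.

73.2%

δ_mix = f_A·δ_A + (1 − f_A)·δ_B  ⇒  f_A = (δ_mix − δ_B)/(δ_A − δ_B)
f_A = (-54.9 − (-45.9)) / (-58.2 − (-45.9))
f_A = -9.0 / -12.3 = 0.7317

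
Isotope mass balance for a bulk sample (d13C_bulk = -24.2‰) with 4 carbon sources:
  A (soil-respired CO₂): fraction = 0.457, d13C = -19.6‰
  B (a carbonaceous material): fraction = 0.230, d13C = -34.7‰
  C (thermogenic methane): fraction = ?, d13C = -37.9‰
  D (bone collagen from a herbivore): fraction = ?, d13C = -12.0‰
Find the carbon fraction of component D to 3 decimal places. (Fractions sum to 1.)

0.178

Let f_D and f_C be the unknown fractions; fractions sum to 1 so f_D + f_C = 0.313.
Mass balance: Σ fᵢ·δᵢ = δ_bulk ⇒ f_D·(-12.0) + f_C·(-37.9) = -24.2 − (-16.938) = -7.262
Substitute f_C = 0.313 − f_D:
f_D·(-12.0 − -37.9) = -7.262 − 0.313×(-37.9) = 4.601
f_D = 4.601 / 25.9 = 0.1776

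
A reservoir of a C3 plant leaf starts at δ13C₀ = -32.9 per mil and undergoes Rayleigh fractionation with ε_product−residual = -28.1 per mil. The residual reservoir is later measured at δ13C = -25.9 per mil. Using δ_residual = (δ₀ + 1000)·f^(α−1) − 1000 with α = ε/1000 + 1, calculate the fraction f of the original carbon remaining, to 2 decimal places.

α − 1 = ε/1000 = -0.0281
(δ_res + 1000)/(δ₀ + 1000) = (-25.9 + 1000)/(-32.9 + 1000) = 974.1/967.1 = 1.007238
f = 1.007238^(1/-0.0281) = exp(ln(1.007238)/-0.0281) = exp(0.00721/-0.0281)
f = exp(-0.2567) = 0.7736

0.77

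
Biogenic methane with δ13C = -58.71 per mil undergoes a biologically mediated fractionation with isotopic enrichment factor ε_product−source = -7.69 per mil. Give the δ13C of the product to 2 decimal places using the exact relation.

To first order, δ_product ≈ δ_source + ε = -66.40 per mil.
Exactly, δ_product = (δ_source + 1000)·(ε/1000 + 1) − 1000.
δ_product = (-58.71 + 1000) × (-7.69/1000 + 1) − 1000
δ_product = -65.949 per mil

-65.95 per mil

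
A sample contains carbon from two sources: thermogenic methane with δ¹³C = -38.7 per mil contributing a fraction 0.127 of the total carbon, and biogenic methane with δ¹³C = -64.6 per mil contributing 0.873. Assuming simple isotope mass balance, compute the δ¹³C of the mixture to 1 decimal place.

δ_mix = f_A·δ_A + f_B·δ_B
δ_mix = 0.127 × (-38.7) + 0.873 × (-64.6)
δ_mix = -4.91 + -56.40 = -61.31 per mil

-61.3 per mil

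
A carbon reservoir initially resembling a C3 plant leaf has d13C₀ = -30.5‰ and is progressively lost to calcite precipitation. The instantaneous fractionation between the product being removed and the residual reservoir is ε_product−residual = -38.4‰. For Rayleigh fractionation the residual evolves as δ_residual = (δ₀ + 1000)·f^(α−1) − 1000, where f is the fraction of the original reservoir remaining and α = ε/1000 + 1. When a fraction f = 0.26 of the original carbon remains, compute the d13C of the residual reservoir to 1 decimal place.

Rayleigh residual: δ_res = (δ₀ + 1000)·f^(α−1) − 1000
α = ε/1000 + 1 = 0.96160, so α − 1 = -0.03840
f^(α−1) = 0.26^(-0.03840) = 1.053089
δ_res = (-30.5 + 1000) × 1.053089 − 1000 = 1020.970 − 1000 = 20.97‰

21.0‰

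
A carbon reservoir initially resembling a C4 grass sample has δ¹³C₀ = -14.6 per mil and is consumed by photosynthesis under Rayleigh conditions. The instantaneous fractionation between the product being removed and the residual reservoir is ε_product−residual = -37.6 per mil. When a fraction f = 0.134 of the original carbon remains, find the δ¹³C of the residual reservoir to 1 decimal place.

62.8 per mil

Rayleigh residual: δ_res = (δ₀ + 1000)·f^(α−1) − 1000
α = ε/1000 + 1 = 0.96240, so α − 1 = -0.03760
f^(α−1) = 0.134^(-0.03760) = 1.078502
δ_res = (-14.6 + 1000) × 1.078502 − 1000 = 1062.756 − 1000 = 62.76 per mil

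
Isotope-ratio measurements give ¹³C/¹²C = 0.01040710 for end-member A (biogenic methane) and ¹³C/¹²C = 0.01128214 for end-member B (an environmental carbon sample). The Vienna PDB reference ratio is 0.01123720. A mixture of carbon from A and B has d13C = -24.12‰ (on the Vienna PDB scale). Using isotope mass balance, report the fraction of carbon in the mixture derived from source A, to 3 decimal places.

δ_A = (0.01040710/0.01123720 − 1)×1000 = (0.926129 − 1)×1000 = -73.871‰
δ_B = (0.01128214/0.01123720 − 1)×1000 = (1.003999 − 1)×1000 = 3.999‰
f_A = (δ_mix − δ_B)/(δ_A − δ_B) = (-24.12 − (3.999))/(-73.871 − (3.999))
f_A = -28.119 / -77.870 = 0.3611

0.361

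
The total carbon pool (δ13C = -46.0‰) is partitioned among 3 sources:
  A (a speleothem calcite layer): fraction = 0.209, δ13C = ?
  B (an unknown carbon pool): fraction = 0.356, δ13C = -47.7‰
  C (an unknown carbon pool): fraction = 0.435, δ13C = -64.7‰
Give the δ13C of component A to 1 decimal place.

Isotope mass balance: δ_bulk = Σ fᵢ·δᵢ.
-46.0 = 0.209×δ_A + 0.356×(-47.7) + 0.435×(-64.7)
0.209·δ_A = -46.0 − (-45.126) = -0.874
δ_A = -0.874 / 0.209 = -4.18‰

-4.2‰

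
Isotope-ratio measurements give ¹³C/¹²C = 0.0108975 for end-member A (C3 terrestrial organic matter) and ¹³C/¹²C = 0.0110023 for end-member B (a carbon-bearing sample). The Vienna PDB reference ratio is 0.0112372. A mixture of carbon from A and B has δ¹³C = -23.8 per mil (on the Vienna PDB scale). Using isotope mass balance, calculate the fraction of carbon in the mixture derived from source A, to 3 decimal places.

0.311

δ_A = (0.0108975/0.0112372 − 1)×1000 = (0.969770 − 1)×1000 = -30.230 per mil
δ_B = (0.0110023/0.0112372 − 1)×1000 = (0.979096 − 1)×1000 = -20.904 per mil
f_A = (δ_mix − δ_B)/(δ_A − δ_B) = (-23.8 − (-20.904))/(-30.230 − (-20.904))
f_A = -2.896 / -9.326 = 0.3105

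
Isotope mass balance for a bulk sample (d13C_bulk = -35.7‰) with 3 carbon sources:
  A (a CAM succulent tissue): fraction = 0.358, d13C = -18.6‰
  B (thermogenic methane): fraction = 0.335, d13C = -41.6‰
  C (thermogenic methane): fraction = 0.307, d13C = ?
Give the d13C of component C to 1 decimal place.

Isotope mass balance: δ_bulk = Σ fᵢ·δᵢ.
-35.7 = 0.358×(-18.6) + 0.335×(-41.6) + 0.307×δ_C
0.307·δ_C = -35.7 − (-20.595) = -15.105
δ_C = -15.105 / 0.307 = -49.20‰

-49.2‰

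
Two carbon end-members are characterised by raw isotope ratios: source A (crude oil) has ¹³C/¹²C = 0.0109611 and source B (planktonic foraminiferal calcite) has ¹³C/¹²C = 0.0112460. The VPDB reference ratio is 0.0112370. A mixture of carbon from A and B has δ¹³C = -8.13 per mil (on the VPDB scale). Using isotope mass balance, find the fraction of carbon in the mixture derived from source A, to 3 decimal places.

δ_A = (0.0109611/0.0112370 − 1)×1000 = (0.975447 − 1)×1000 = -24.553 per mil
δ_B = (0.0112460/0.0112370 − 1)×1000 = (1.000801 − 1)×1000 = 0.801 per mil
f_A = (δ_mix − δ_B)/(δ_A − δ_B) = (-8.13 − (0.801))/(-24.553 − (0.801))
f_A = -8.931 / -25.354 = 0.3523

0.352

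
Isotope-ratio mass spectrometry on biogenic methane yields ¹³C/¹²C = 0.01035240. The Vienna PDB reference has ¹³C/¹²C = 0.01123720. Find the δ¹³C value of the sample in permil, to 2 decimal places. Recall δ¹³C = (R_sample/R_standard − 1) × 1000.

δ¹³C = (R_sample / R_standard − 1) × 1000
R_sample / R_standard = 0.01035240 / 0.01123720 = 0.921262
δ¹³C = (0.921262 − 1) × 1000 = -78.738 permil

-78.74 permil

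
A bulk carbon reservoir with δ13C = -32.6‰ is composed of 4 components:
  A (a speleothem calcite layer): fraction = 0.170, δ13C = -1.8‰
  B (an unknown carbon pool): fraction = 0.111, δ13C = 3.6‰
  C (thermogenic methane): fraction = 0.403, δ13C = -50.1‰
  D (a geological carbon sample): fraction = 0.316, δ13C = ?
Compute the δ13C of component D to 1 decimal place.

Isotope mass balance: δ_bulk = Σ fᵢ·δᵢ.
-32.6 = 0.170×(-1.8) + 0.111×(3.6) + 0.403×(-50.1) + 0.316×δ_D
0.316·δ_D = -32.6 − (-20.097) = -12.503
δ_D = -12.503 / 0.316 = -39.57‰

-39.6‰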